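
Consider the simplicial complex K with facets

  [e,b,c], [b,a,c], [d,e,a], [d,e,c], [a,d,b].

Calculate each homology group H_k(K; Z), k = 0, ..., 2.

H_0 ≅ Z,  H_1 ≅ Z,  H_2 = 0.

We work with the vertex ordering a < b < c < d < e. The simplices of K, each written with vertices in increasing order, are:

  0-simplices (5): a, b, c, d, e
  1-simplices (10): ab, ac, ad, ae, bc, bd, be, cd, ce, de
  2-simplices (5): abc, abd, ade, bce, cde

so the chain groups are C_0 ≅ Z^5, C_1 ≅ Z^10, C_2 ≅ Z^5.

Boundary ∂_1: C_1 → C_0 is given by ∂[p,q] = [q] − [p]. For instance
  ∂bc = c − b.
As a 5×10 matrix over Z this has rank 4, with invariant factors (1,1,1,1).

The boundary map ∂_2: C_2 → C_1 maps a triangle to the signed sum of its edges. For instance
  ∂abd = bd − ad + ab,
  ∂cde = de − ce + cd.
As a 10×5 matrix over Z this has rank 5, with invariant factors (1,1,1,1,1).

Reading off H_k = ker ∂_k / im ∂_{k+1}:

  H_0: rank C_0 − rank ∂_1 = 5 − 4 = 1, and the invariant factors of ∂_1 are all 1, so H_0 = Z.
  H_1: rank ker ∂_1 − rank ∂_2 = (10 − 4) − 5 = 1, and the invariant factors of ∂_2 are all 1, so H_1 = Z.
  H_2: rank ker ∂_2 − rank ∂_3 = (5 − 5) − 0 = 0, and there is no ∂_3, so H_2 = 0.

As a check, the Euler characteristic is 5 − 10 + 5 = 0, which agrees with 1 − 1 + 0 = 0.
(K is a triangulation of the Möbius band.)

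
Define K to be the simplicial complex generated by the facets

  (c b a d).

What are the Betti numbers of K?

b_0 = 1, b_1 = 0, b_2 = 0, b_3 = 0.

Order the vertices as a < b < c < d. Listing each simplex with vertices in this order, K has dimension 3 with simplices:

  0-simplices (4): a, b, c, d
  1-simplices (6): ab, ac, ad, bc, bd, cd
  2-simplices (4): abc, abd, acd, bcd
  3-simplices (1): abcd

Hence C_0 ≅ Z^4, C_1 ≅ Z^6, C_2 ≅ Z^4, C_3 ≅ Z^1.

The boundary map ∂_1: C_1 → C_0 sends each edge [p,q] (with p < q) to q − p.
As a 4×6 matrix over Z this has rank 3, with invariant factors (1,1,1).

∂_2: C_2 → C_1 sends each 2-simplex [p,q,r] to [q,r] − [p,r] + [p,q]. For instance
  ∂acd = cd − ad + ac,
  ∂bcd = cd − bd + bc.
The resulting 6×4 matrix has rank 3, and its Smith normal form has invariant factors (1,1,1).

∂_3: C_3 → C_2 sends each 3-simplex σ to the alternating sum Σ_i (−1)^i (σ with its i-th vertex removed). For instance
  ∂abcd = bcd − acd + abd − abc.
This gives a 4×1 integer matrix of rank 1; reducing to Smith normal form yields diagonal entries (1).

Computing H_k = (kernel of ∂_k) / (image of ∂_{k+1}):

  H_0: rank C_0 − rank ∂_1 = 4 − 3 = 1, and the invariant factors of ∂_1 are all 1, so H_0 ≅ Z.
  H_1: rank ker ∂_1 − rank ∂_2 = (6 − 3) − 3 = 0, and the invariant factors of ∂_2 are all 1, so H_1 ≅ 0.
  H_2: rank ker ∂_2 − rank ∂_3 = (4 − 3) − 1 = 0, and the invariant factors of ∂_3 are all 1, so H_2 ≅ 0.
  H_3: rank ker ∂_3 − rank ∂_4 = (1 − 1) − 0 = 0, and there is no ∂_4, so H_3 ≅ 0.

Hence the Betti numbers are b_0 = 1, b_1 = 0, b_2 = 0, b_3 = 0.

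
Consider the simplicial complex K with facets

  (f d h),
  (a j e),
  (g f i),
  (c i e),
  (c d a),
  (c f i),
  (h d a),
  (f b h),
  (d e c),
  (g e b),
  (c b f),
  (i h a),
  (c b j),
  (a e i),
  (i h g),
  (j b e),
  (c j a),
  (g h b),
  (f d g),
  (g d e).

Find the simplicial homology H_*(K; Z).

K has 10 vertices, 30 edges, 20 triangles.
rank ∂_0 = 0, rank ∂_1 = 9 ⇒ b_0 = 10 − 0 − 9 = 1; all invariant factors of ∂_1 are 1 so no torsion. So H_0 ≅ Z.
rank ∂_1 = 9, rank ∂_2 = 20 ⇒ b_1 = 30 − 9 − 20 = 1; ∂_2 has invariant factor(s) [2] giving torsion. So H_1 ≅ Z ⊕ Z_2.
rank ∂_2 = 20, rank ∂_3 = 0 ⇒ b_2 = 20 − 20 − 0 = 0. So H_2 ≅ 0.

H_0 ≅ Z,  H_1 ≅ Z ⊕ Z_2,  H_2 = 0.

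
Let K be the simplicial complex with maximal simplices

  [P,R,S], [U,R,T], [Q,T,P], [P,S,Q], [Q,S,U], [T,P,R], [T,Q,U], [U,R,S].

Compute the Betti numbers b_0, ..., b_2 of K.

b_0 = 1, b_1 = 0, b_2 = 1.

We work with the vertex ordering P < Q < R < S < T < U. The simplices of K, each written with vertices in increasing order, are:

  0-simplices (6): P, Q, R, S, T, U
  1-simplices (12): PQ, PR, PS, PT, QS, QT, QU, RS, RT, RU, SU, TU
  2-simplices (8): PQS, PQT, PRS, PRT, QSU, QTU, RSU, RTU

so the chain groups are C_0 ≅ Z^6, C_1 ≅ Z^12, C_2 ≅ Z^8.

Boundary ∂_1: C_1 → C_0 is given by ∂[p,q] = [q] − [p]. For instance
  ∂TU = U − T.
The resulting 6×12 matrix has rank 5, and its Smith normal form has invariant factors (1,1,1,1,1).

∂_2: C_2 → C_1 maps a triangle to the signed sum of its edges. For instance
  ∂RSU = SU − RU + RS,
  ∂QSU = SU − QU + QS.
This gives a 12×8 integer matrix of rank 7; reducing to Smith normal form yields diagonal entries (1,1,1,1,1,1,1).

From H_k ≅ ker(∂_k) / im(∂_{k+1}) we obtain:

  H_0: rank C_0 − rank ∂_1 = 6 − 5 = 1, and the invariant factors of ∂_1 are all 1, so H_0 ≅ Z.
  H_1: rank ker ∂_1 − rank ∂_2 = (12 − 5) − 7 = 0, and the invariant factors of ∂_2 are all 1, so H_1 ≅ 0.
  H_2: rank ker ∂_2 − rank ∂_3 = (8 − 7) − 0 = 1, and there is no ∂_3, so H_2 ≅ Z.

Hence the Betti numbers are b_0 = 1, b_1 = 0, b_2 = 1.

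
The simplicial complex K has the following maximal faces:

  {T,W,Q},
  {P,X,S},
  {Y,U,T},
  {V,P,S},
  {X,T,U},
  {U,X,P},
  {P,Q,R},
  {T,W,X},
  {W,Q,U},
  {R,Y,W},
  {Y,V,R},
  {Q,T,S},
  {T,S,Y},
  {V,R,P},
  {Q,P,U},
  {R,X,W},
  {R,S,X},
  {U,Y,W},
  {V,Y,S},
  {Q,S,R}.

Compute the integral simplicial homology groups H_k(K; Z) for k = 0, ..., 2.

H_0 ≅ Z,  H_1 ≅ Z ⊕ Z/2Z,  H_2 = 0.

Fix the vertex order P < Q < R < S < T < U < V < W < X < Y and write every simplex with vertices in increasing order. Then dim K = 2 and the simplices of K are:

  0-simplices (10): P, Q, R, S, T, U, V, W, X, Y
  1-simplices (30): PQ, PR, PS, PU, PV, PX, QR, QS, QT, QU, QW, RS, RV, RW, RX, RY, ST, SV, SX, SY, TU, TW, TX, TY, UW, UX, UY, VY, WX, WY
  2-simplices (20): PQR, PQU, PRV, PSV, PSX, PUX, QRS, QST, QTW, QUW, RSX, RVY, RWX, RWY, STY, SVY, TUX, TUY, TWX, UWY

Hence C_0 ≅ Z^10, C_1 ≅ Z^30, C_2 ≅ Z^20.

Boundary ∂_1: C_1 → C_0 is given by ∂[p,q] = [q] − [p]. For instance
  ∂WY = Y − W.
The 10×30 boundary matrix has rank 9 and Smith normal form diag(1,1,1,1,1,1,1,1,1).

∂_2: C_2 → C_1 sends each 2-simplex [p,q,r] to [q,r] − [p,r] + [p,q]. For instance
  ∂UWY = WY − UY + UW,
  ∂RSX = SX − RX + RS.
As a 30×20 matrix over Z this has rank 20, with invariant factors (1,1,1,1,1,1,1,1,1,1,1,1,1,1,1,1,1,1,1,2).

Computing H_k = (kernel of ∂_k) / (image of ∂_{k+1}):

  H_0: rank C_0 − rank ∂_1 = 10 − 9 = 1, and the invariant factors of ∂_1 are all 1, so H_0 = Z.
  H_1: rank ker ∂_1 − rank ∂_2 = (30 − 9) − 20 = 1, and ∂_2 has invariant factor 2 > 1, so H_1 = Z ⊕ Z/2Z.
  H_2: rank ker ∂_2 − rank ∂_3 = (20 − 20) − 0 = 0, and there is no ∂_3, so H_2 = 0.

(K is a triangulation of the Klein bottle.)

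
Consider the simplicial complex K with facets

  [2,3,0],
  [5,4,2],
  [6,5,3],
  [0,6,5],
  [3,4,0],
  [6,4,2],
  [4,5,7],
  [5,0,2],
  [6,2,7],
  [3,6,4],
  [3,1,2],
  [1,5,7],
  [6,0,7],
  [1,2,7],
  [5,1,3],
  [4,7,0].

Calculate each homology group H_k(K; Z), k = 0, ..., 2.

H_0 ≅ Z,  H_1 ≅ Z^2,  H_2 ≅ Z.

Order the vertices as 0 < 1 < 2 < 3 < 4 < 5 < 6 < 7. Listing each simplex with vertices in this order, K has dimension 2 with simplices:

  0-simplices (8): [0], [1], [2], [3], [4], [5], [6], [7]
  1-simplices (24): (24 of them)
  2-simplices (16): [0,2,3], [0,2,5], [0,3,4], [0,4,7], [0,5,6], [0,6,7], [1,2,3], [1,2,7], [1,3,5], [1,5,7], [2,4,5], [2,4,6], [2,6,7], [3,4,6], [3,5,6], [4,5,7]

so the chain groups are C_0 ≅ Z^8, C_1 ≅ Z^24, C_2 ≅ Z^16.

∂_1: C_1 → C_0 sends each edge [p,q] (with p < q) to q − p. For instance
  ∂[1,5] = [5] − [1].
As a 8×24 matrix over Z this has rank 7, with invariant factors (1,1,1,1,1,1,1).

The boundary map ∂_2: C_2 → C_1 maps a triangle to the signed sum of its edges. For instance
  ∂[2,6,7] = [6,7] − [2,7] + [2,6],
  ∂[1,2,7] = [2,7] − [1,7] + [1,2].
The resulting 24×16 matrix has rank 15, and its Smith normal form has invariant factors (1,1,1,1,1,1,1,1,1,1,1,1,1,1,1).

From H_k ≅ ker(∂_k) / im(∂_{k+1}) we obtain:

  H_0: rank C_0 − rank ∂_1 = 8 − 7 = 1, and the invariant factors of ∂_1 are all 1, so H_0 = Z.
  H_1: rank ker ∂_1 − rank ∂_2 = (24 − 7) − 15 = 2, and the invariant factors of ∂_2 are all 1, so H_1 = Z^2.
  H_2: rank ker ∂_2 − rank ∂_3 = (16 − 15) − 0 = 1, and there is no ∂_3, so H_2 = Z.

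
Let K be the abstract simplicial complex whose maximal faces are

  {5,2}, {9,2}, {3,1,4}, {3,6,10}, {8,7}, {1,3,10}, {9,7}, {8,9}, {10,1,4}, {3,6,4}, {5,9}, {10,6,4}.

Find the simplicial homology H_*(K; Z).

Take the total order 1 < 2 < 3 < 4 < 5 < 6 < 7 < 8 < 9 < 10 on the vertex set. Then K (dimension 2) consists of the simplices:

  0-simplices (10): [1], [2], [3], [4], [5], [6], [7], [8], [9], [10]
  1-simplices (15): [1,3], [1,4], [1,10], [2,5], [2,9], [3,4], [3,6], [3,10], [4,6], [4,10], [5,9], [6,10], [7,8], [7,9], [8,9]
  2-simplices (6): [1,3,4], [1,3,10], [1,4,10], [3,4,6], [3,6,10], [4,6,10]

so the chain groups are C_0 ≅ Z^10, C_1 ≅ Z^15, C_2 ≅ Z^6.

The boundary map ∂_1: C_1 → C_0 is given by ∂[p,q] = [q] − [p]. For instance
  ∂[7,9] = [9] − [7].
The resulting 10×15 matrix has rank 8, and its Smith normal form has invariant factors (1,1,1,1,1,1,1,1).

The boundary map ∂_2: C_2 → C_1 maps a triangle to the signed sum of its edges. For instance
  ∂[3,6,10] = [6,10] − [3,10] + [3,6],
  ∂[4,6,10] = [6,10] − [4,10] + [4,6].
The 15×6 boundary matrix has rank 5 and Smith normal form diag(1,1,1,1,1).

Now H_k = ker ∂_k / im ∂_{k+1}, so:

  H_0: rank C_0 − rank ∂_1 = 10 − 8 = 2, and the invariant factors of ∂_1 are all 1, so H_0 ≅ Z^2.
  H_1: rank ker ∂_1 − rank ∂_2 = (15 − 8) − 5 = 2, and the invariant factors of ∂_2 are all 1, so H_1 ≅ Z^2.
  H_2: rank ker ∂_2 − rank ∂_3 = (6 − 5) − 0 = 1, and there is no ∂_3, so H_2 ≅ Z.

(K is a triangulation of the disjoint union of the 2-sphere S^2 and a wedge of 2 circles.)

H_0 = Z^2,  H_1 = Z^2,  H_2 = Z.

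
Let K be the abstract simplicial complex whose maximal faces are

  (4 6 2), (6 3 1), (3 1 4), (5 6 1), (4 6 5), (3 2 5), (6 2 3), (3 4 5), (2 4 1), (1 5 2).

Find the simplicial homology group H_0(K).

We work with the vertex ordering 1 < 2 < 3 < 4 < 5 < 6. The simplices of K, each written with vertices in increasing order, are:

  0-simplices (6): [1], [2], [3], [4], [5], [6]
  1-simplices (15): [1,2], [1,3], [1,4], [1,5], [1,6], [2,3], [2,4], [2,5], [2,6], [3,4], [3,5], [3,6], [4,5], [4,6], [5,6]
  2-simplices (10): [1,2,4], [1,2,5], [1,3,4], [1,3,6], [1,5,6], [2,3,5], [2,3,6], [2,4,6], [3,4,5], [4,5,6]

giving chain groups C_0 ≅ Z^6, C_1 ≅ Z^15, C_2 ≅ Z^10.

∂_1: C_1 → C_0 sends each edge [p,q] (with p < q) to q − p. For instance
  ∂[3,5] = [5] − [3].
This gives a 6×15 integer matrix of rank 5; reducing to Smith normal form yields diagonal entries (1,1,1,1,1).

The boundary map ∂_2: C_2 → C_1 maps a triangle to the signed sum of its edges. For instance
  ∂[2,3,5] = [3,5] − [2,5] + [2,3],
  ∂[3,4,5] = [4,5] − [3,5] + [3,4].
As a 15×10 matrix over Z this has rank 10, with invariant factors (1,1,1,1,1,1,1,1,1,2).

Now H_k = ker ∂_k / im ∂_{k+1}, so:

  H_0: rank C_0 − rank ∂_1 = 6 − 5 = 1, and the invariant factors of ∂_1 are all 1, so H_0 ≅ Z.

H_0 = Z.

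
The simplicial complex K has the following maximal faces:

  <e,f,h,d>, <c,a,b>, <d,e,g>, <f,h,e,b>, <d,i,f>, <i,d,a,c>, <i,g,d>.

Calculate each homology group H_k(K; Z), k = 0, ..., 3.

We work with the vertex ordering a < b < c < d < e < f < g < h < i. The simplices of K, each written with vertices in increasing order, are:

  0-simplices (9): a, b, c, d, e, f, g, h, i
  1-simplices (21): ab, ac, ad, ai, bc, be, bf, bh, cd, ci, de, df, dg, dh, di, ef, eg, eh, fh, fi, gi
  2-simplices (15): abc, acd, aci, adi, bef, beh, bfh, cdi, def, deg, deh, dfh, dfi, dgi, efh
  3-simplices (3): acdi, befh, defh

giving chain groups C_0 ≅ Z^9, C_1 ≅ Z^21, C_2 ≅ Z^15, C_3 ≅ Z^3.

The boundary map ∂_1: C_1 → C_0 maps an edge to its endpoints' difference, ∂[p,q] = q − p. For instance
  ∂ab = b − a.
This gives a 9×21 integer matrix of rank 8; reducing to Smith normal form yields diagonal entries (1,1,1,1,1,1,1,1).

∂_2: C_2 → C_1 acts by ∂[p,q,r] = [q,r] − [p,r] + [p,q]. For instance
  ∂acd = cd − ad + ac,
  ∂dgi = gi − di + dg.
The resulting 21×15 matrix has rank 12, and its Smith normal form has invariant factors (1,1,1,1,1,1,1,1,1,1,1,1).

Boundary ∂_3: C_3 → C_2 sends each 3-simplex σ to the alternating sum Σ_i (−1)^i (σ with its i-th vertex removed). For instance
  ∂befh = efh − bfh + beh − bef,
  ∂acdi = cdi − adi + aci − acd.
The resulting 15×3 matrix has rank 3, and its Smith normal form has invariant factors (1,1,1).

Reading off H_k = ker ∂_k / im ∂_{k+1}:

  H_0: rank C_0 − rank ∂_1 = 9 − 8 = 1, and the invariant factors of ∂_1 are all 1, so H_0 = Z.
  H_1: rank ker ∂_1 − rank ∂_2 = (21 − 8) − 12 = 1, and the invariant factors of ∂_2 are all 1, so H_1 = Z.
  H_2: rank ker ∂_2 − rank ∂_3 = (15 − 12) − 3 = 0, and the invariant factors of ∂_3 are all 1, so H_2 = 0.
  H_3: rank ker ∂_3 − rank ∂_4 = (3 − 3) − 0 = 0, and there is no ∂_4, so H_3 = 0.

H_0 ≅ Z,  H_1 ≅ Z,  H_2 = 0,  H_3 = 0.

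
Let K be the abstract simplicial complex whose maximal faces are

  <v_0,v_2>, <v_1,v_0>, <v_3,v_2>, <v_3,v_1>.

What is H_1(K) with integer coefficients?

Order the vertices as v_0 < v_1 < v_2 < v_3. Listing each simplex with vertices in this order, K has dimension 1 with simplices:

  0-simplices (4): [v_0], [v_1], [v_2], [v_3]
  1-simplices (4): [v_0,v_1], [v_0,v_2], [v_1,v_3], [v_2,v_3]

Hence C_0 ≅ Z^4, C_1 ≅ Z^4.

The boundary map ∂_1: C_1 → C_0 is given by ∂[p,q] = [q] − [p]. For instance
  ∂[v_2,v_3] = [v_3] − [v_2].
This gives a 4×4 integer matrix of rank 3; reducing to Smith normal form yields diagonal entries (1,1,1).

Now H_k = ker ∂_k / im ∂_{k+1}, so:

  H_1: rank ker ∂_1 − rank ∂_2 = (4 − 3) − 0 = 1, and there is no ∂_2, so H_1 = Z.

(K is a triangulation of the circle S^1.)

H_1 ≅ Z.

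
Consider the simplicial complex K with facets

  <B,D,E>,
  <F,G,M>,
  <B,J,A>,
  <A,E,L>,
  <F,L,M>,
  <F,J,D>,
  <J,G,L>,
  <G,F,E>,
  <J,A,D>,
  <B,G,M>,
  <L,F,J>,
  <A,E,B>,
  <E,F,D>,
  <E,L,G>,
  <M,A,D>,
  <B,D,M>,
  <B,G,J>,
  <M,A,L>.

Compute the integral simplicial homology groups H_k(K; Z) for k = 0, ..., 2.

K has 9 vertices, 27 edges, 18 triangles.
rank ∂_0 = 0, rank ∂_1 = 8 ⇒ b_0 = 9 − 0 − 8 = 1; all invariant factors of ∂_1 are 1 so no torsion. So H_0 = Z.
rank ∂_1 = 8, rank ∂_2 = 18 ⇒ b_1 = 27 − 8 − 18 = 1; ∂_2 has invariant factor(s) [2] giving torsion. So H_1 = Z ⊕ Z_2.
rank ∂_2 = 18, rank ∂_3 = 0 ⇒ b_2 = 18 − 18 − 0 = 0. So H_2 = 0.

H_0 = Z,  H_1 = Z ⊕ Z_2,  H_2 = 0.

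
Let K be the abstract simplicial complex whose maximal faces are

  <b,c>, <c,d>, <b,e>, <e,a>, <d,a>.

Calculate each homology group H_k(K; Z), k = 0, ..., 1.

We work with the vertex ordering a < b < c < d < e. The simplices of K, each written with vertices in increasing order, are:

  0-simplices (5): a, b, c, d, e
  1-simplices (5): ad, ae, bc, be, cd

so the chain groups are C_0 ≅ Z^5, C_1 ≅ Z^5.

∂_1: C_1 → C_0 is given by ∂[p,q] = [q] − [p].
As a 5×5 matrix over Z this has rank 4, with invariant factors (1,1,1,1).

Reading off H_k = ker ∂_k / im ∂_{k+1}:

  H_0: rank C_0 − rank ∂_1 = 5 − 4 = 1, and the invariant factors of ∂_1 are all 1, so H_0 ≅ Z.
  H_1: rank ker ∂_1 − rank ∂_2 = (5 − 4) − 0 = 1, and there is no ∂_2, so H_1 ≅ Z.

As a check, the Euler characteristic is 5 − 5 = 0, which agrees with 1 − 1 = 0.
(K is a triangulation of the circle S^1.)

H_0 = Z,  H_1 = Z.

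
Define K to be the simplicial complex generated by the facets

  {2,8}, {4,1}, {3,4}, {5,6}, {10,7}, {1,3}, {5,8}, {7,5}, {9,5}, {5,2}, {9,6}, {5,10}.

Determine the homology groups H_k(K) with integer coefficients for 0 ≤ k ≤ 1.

H_0 ≅ Z^2,  H_1 ≅ Z^4.

Fix the vertex order 1 < 2 < 3 < 4 < 5 < 6 < 7 < 8 < 9 < 10 and write every simplex with vertices in increasing order. Then dim K = 1 and the simplices of K are:

  0-simplices (10): [1], [2], [3], [4], [5], [6], [7], [8], [9], [10]
  1-simplices (12): [1,3], [1,4], [2,5], [2,8], [3,4], [5,6], [5,7], [5,8], [5,9], [5,10], [6,9], [7,10]

Hence C_0 ≅ Z^10, C_1 ≅ Z^12.

Boundary ∂_1: C_1 → C_0 maps an edge to its endpoints' difference, ∂[p,q] = q − p.
As a 10×12 matrix over Z this has rank 8, with invariant factors (1,1,1,1,1,1,1,1).

Computing H_k = (kernel of ∂_k) / (image of ∂_{k+1}):

  H_0: rank C_0 − rank ∂_1 = 10 − 8 = 2, and the invariant factors of ∂_1 are all 1, so H_0 = Z^2.
  H_1: rank ker ∂_1 − rank ∂_2 = (12 − 8) − 0 = 4, and there is no ∂_2, so H_1 = Z^4.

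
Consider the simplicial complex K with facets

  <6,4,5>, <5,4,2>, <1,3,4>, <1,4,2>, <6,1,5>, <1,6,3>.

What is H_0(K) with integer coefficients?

Order the vertices as 1 < 2 < 3 < 4 < 5 < 6. Listing each simplex with vertices in this order, K has dimension 2 with simplices:

  0-simplices (6): [1], [2], [3], [4], [5], [6]
  1-simplices (12): [1,2], [1,3], [1,4], [1,5], [1,6], [2,4], [2,5], [3,4], [3,6], [4,5], [4,6], [5,6]
  2-simplices (6): [1,2,4], [1,3,4], [1,3,6], [1,5,6], [2,4,5], [4,5,6]

so the chain groups are C_0 ≅ Z^6, C_1 ≅ Z^12, C_2 ≅ Z^6.

The boundary map ∂_1: C_1 → C_0 maps an edge to its endpoints' difference, ∂[p,q] = q − p.
The resulting 6×12 matrix has rank 5, and its Smith normal form has invariant factors (1,1,1,1,1).

∂_2: C_2 → C_1 maps a triangle to the signed sum of its edges. For instance
  ∂[4,5,6] = [5,6] − [4,6] + [4,5],
  ∂[1,3,4] = [3,4] − [1,4] + [1,3].
This gives a 12×6 integer matrix of rank 6; reducing to Smith normal form yields diagonal entries (1,1,1,1,1,1).

Computing H_k = (kernel of ∂_k) / (image of ∂_{k+1}):

  H_0: rank C_0 − rank ∂_1 = 6 − 5 = 1, and the invariant factors of ∂_1 are all 1, so H_0 = Z.

H_0 = Z.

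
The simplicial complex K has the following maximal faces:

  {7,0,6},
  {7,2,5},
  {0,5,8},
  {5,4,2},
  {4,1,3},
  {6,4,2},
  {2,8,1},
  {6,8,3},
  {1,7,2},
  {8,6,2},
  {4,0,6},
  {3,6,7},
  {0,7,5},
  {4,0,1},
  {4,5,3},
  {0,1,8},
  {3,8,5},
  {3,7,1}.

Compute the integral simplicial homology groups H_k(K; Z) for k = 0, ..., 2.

We work with the vertex ordering 0 < 1 < 2 < 3 < 4 < 5 < 6 < 7 < 8. The simplices of K, each written with vertices in increasing order, are:

  0-simplices (9): [0], [1], [2], [3], [4], [5], [6], [7], [8]
  1-simplices (27): (27 of them)
  2-simplices (18): [0,1,4], [0,1,8], [0,4,6], [0,5,7], [0,5,8], [0,6,7], [1,2,7], [1,2,8], [1,3,4], [1,3,7], [2,4,5], [2,4,6], [2,5,7], [2,6,8], [3,4,5], [3,5,8], [3,6,7], [3,6,8]

giving chain groups C_0 ≅ Z^9, C_1 ≅ Z^27, C_2 ≅ Z^18.

Boundary ∂_1: C_1 → C_0 is given by ∂[p,q] = [q] − [p]. For instance
  ∂[4,6] = [6] − [4].
This gives a 9×27 integer matrix of rank 8; reducing to Smith normal form yields diagonal entries (1,1,1,1,1,1,1,1).

Boundary ∂_2: C_2 → C_1 acts by ∂[p,q,r] = [q,r] − [p,r] + [p,q]. For instance
  ∂[2,4,5] = [4,5] − [2,5] + [2,4],
  ∂[2,6,8] = [6,8] − [2,8] + [2,6].
The 27×18 boundary matrix has rank 17 and Smith normal form diag(1,1,1,1,1,1,1,1,1,1,1,1,1,1,1,1,1).

Now H_k = ker ∂_k / im ∂_{k+1}, so:

  H_0: rank C_0 − rank ∂_1 = 9 − 8 = 1, and the invariant factors of ∂_1 are all 1, so H_0 = Z.
  H_1: rank ker ∂_1 − rank ∂_2 = (27 − 8) − 17 = 2, and the invariant factors of ∂_2 are all 1, so H_1 = Z^2.
  H_2: rank ker ∂_2 − rank ∂_3 = (18 − 17) − 0 = 1, and there is no ∂_3, so H_2 = Z.

H_0 = Z,  H_1 = Z^2,  H_2 = Z.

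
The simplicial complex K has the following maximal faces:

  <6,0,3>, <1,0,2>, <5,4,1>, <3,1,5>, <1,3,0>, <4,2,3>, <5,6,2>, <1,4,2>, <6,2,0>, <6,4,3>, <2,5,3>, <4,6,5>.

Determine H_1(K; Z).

H_1 ≅ Z/2.

Fix the vertex order 0 < 1 < 2 < 3 < 4 < 5 < 6 and write every simplex with vertices in increasing order. Then dim K = 2 and the simplices of K are:

  0-simplices (7): [0], [1], [2], [3], [4], [5], [6]
  1-simplices (18): [0,1], [0,2], [0,3], [0,6], [1,2], [1,3], [1,4], [1,5], [2,3], [2,4], [2,5], [2,6], [3,4], [3,5], [3,6], [4,5], [4,6], [5,6]
  2-simplices (12): [0,1,2], [0,1,3], [0,2,6], [0,3,6], [1,2,4], [1,3,5], [1,4,5], [2,3,4], [2,3,5], [2,5,6], [3,4,6], [4,5,6]

giving chain groups C_0 ≅ Z^7, C_1 ≅ Z^18, C_2 ≅ Z^12.

∂_1: C_1 → C_0 sends each edge [p,q] (with p < q) to q − p. For instance
  ∂[3,5] = [5] − [3].
As a 7×18 matrix over Z this has rank 6, with invariant factors (1,1,1,1,1,1).

The boundary map ∂_2: C_2 → C_1 sends each 2-simplex [p,q,r] to [q,r] − [p,r] + [p,q]. For instance
  ∂[3,4,6] = [4,6] − [3,6] + [3,4],
  ∂[2,3,5] = [3,5] − [2,5] + [2,3].
The resulting 18×12 matrix has rank 12, and its Smith normal form has invariant factors (1,1,1,1,1,1,1,1,1,1,1,2).

Reading off H_k = ker ∂_k / im ∂_{k+1}:

  H_1: rank ker ∂_1 − rank ∂_2 = (18 − 6) − 12 = 0, and ∂_2 has invariant factor 2 > 1, so H_1 ≅ Z/2.

(K is a triangulation of the real projective plane RP^2.)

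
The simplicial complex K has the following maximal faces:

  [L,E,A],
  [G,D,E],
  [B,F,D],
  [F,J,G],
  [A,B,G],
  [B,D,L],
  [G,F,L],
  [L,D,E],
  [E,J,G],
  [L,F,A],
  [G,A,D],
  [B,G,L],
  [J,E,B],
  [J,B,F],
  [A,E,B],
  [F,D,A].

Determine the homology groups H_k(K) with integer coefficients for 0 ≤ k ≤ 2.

Fix the vertex order A < B < D < E < F < G < J < L and write every simplex with vertices in increasing order. Then dim K = 2 and the simplices of K are:

  0-simplices (8): A, B, D, E, F, G, J, L
  1-simplices (24): AB, AD, AE, AF, AG, AL, BD, BE, BF, BG, BJ, BL, DE, DF, DG, DL, EG, EJ, EL, FG, FJ, FL, GJ, GL
  2-simplices (16): ABE, ABG, ADF, ADG, AEL, AFL, BDF, BDL, BEJ, BFJ, BGL, DEG, DEL, EGJ, FGJ, FGL

Hence C_0 ≅ Z^8, C_1 ≅ Z^24, C_2 ≅ Z^16.

The boundary map ∂_1: C_1 → C_0 is given by ∂[p,q] = [q] − [p].
As a 8×24 matrix over Z this has rank 7, with invariant factors (1,1,1,1,1,1,1).

The boundary map ∂_2: C_2 → C_1 maps a triangle to the signed sum of its edges. For instance
  ∂AEL = EL − AL + AE,
  ∂BFJ = FJ − BJ + BF.
The 24×16 boundary matrix has rank 15 and Smith normal form diag(1,1,1,1,1,1,1,1,1,1,1,1,1,1,1).

Reading off H_k = ker ∂_k / im ∂_{k+1}:

  H_0: rank C_0 − rank ∂_1 = 8 − 7 = 1, and the invariant factors of ∂_1 are all 1, so H_0 = Z.
  H_1: rank ker ∂_1 − rank ∂_2 = (24 − 7) − 15 = 2, and the invariant factors of ∂_2 are all 1, so H_1 = Z^2.
  H_2: rank ker ∂_2 − rank ∂_3 = (16 − 15) − 0 = 1, and there is no ∂_3, so H_2 = Z.

As a check, the Euler characteristic is 8 − 24 + 16 = 0, which agrees with 1 − 2 + 1 = 0.
(K is a triangulation of the torus T^2.)

H_0 = Z,  H_1 = Z^2,  H_2 = Z.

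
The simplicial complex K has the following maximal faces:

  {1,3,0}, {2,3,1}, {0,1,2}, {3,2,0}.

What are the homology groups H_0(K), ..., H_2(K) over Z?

Take the total order 0 < 1 < 2 < 3 on the vertex set. Then K (dimension 2) consists of the simplices:

  0-simplices (4): [0], [1], [2], [3]
  1-simplices (6): [0,1], [0,2], [0,3], [1,2], [1,3], [2,3]
  2-simplices (4): [0,1,2], [0,1,3], [0,2,3], [1,2,3]

giving chain groups C_0 ≅ Z^4, C_1 ≅ Z^6, C_2 ≅ Z^4.

The boundary map ∂_1: C_1 → C_0 is given by ∂[p,q] = [q] − [p]. For instance
  ∂[0,2] = [2] − [0].
As a 4×6 matrix over Z this has rank 3, with invariant factors (1,1,1).

Boundary ∂_2: C_2 → C_1 sends each 2-simplex [p,q,r] to [q,r] − [p,r] + [p,q]. For instance
  ∂[0,2,3] = [2,3] − [0,3] + [0,2],
  ∂[0,1,3] = [1,3] − [0,3] + [0,1].
This gives a 6×4 integer matrix of rank 3; reducing to Smith normal form yields diagonal entries (1,1,1).

From H_k ≅ ker(∂_k) / im(∂_{k+1}) we obtain:

  H_0: rank C_0 − rank ∂_1 = 4 − 3 = 1, and the invariant factors of ∂_1 are all 1, so H_0 = Z.
  H_1: rank ker ∂_1 − rank ∂_2 = (6 − 3) − 3 = 0, and the invariant factors of ∂_2 are all 1, so H_1 = 0.
  H_2: rank ker ∂_2 − rank ∂_3 = (4 − 3) − 0 = 1, and there is no ∂_3, so H_2 = Z.

As a check, the Euler characteristic is 4 − 6 + 4 = 2, which agrees with 1 − 0 + 1 = 2.

H_0 = Z,  H_1 = 0,  H_2 = Z.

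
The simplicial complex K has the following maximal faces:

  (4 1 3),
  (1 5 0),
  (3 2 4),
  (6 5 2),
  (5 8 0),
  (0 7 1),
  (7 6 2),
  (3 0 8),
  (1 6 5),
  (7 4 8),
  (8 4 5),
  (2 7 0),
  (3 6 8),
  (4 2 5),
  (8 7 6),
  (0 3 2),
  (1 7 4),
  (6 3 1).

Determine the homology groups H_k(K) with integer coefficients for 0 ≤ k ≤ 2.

H_0 = Z,  H_1 = Z^2,  H_2 = Z.

Take the total order 0 < 1 < 2 < 3 < 4 < 5 < 6 < 7 < 8 on the vertex set. Then K (dimension 2) consists of the simplices:

  0-simplices (9): [0], [1], [2], [3], [4], [5], [6], [7], [8]
  1-simplices (27): (27 of them)
  2-simplices (18): [0,1,5], [0,1,7], [0,2,3], [0,2,7], [0,3,8], [0,5,8], [1,3,4], [1,3,6], [1,4,7], [1,5,6], [2,3,4], [2,4,5], [2,5,6], [2,6,7], [3,6,8], [4,5,8], [4,7,8], [6,7,8]

so the chain groups are C_0 ≅ Z^9, C_1 ≅ Z^27, C_2 ≅ Z^18.

∂_1: C_1 → C_0 sends each edge [p,q] (with p < q) to q − p.
As a 9×27 matrix over Z this has rank 8, with invariant factors (1,1,1,1,1,1,1,1).

The boundary map ∂_2: C_2 → C_1 acts by ∂[p,q,r] = [q,r] − [p,r] + [p,q]. For instance
  ∂[4,7,8] = [7,8] − [4,8] + [4,7],
  ∂[1,5,6] = [5,6] − [1,6] + [1,5].
The 27×18 boundary matrix has rank 17 and Smith normal form diag(1,1,1,1,1,1,1,1,1,1,1,1,1,1,1,1,1).

Now H_k = ker ∂_k / im ∂_{k+1}, so:

  H_0: rank C_0 − rank ∂_1 = 9 − 8 = 1, and the invariant factors of ∂_1 are all 1, so H_0 = Z.
  H_1: rank ker ∂_1 − rank ∂_2 = (27 − 8) − 17 = 2, and the invariant factors of ∂_2 are all 1, so H_1 = Z^2.
  H_2: rank ker ∂_2 − rank ∂_3 = (18 − 17) − 0 = 1, and there is no ∂_3, so H_2 = Z.

As a check, the Euler characteristic is 9 − 27 + 18 = 0, which agrees with 1 − 2 + 1 = 0.
(K is a triangulation of the torus T^2.)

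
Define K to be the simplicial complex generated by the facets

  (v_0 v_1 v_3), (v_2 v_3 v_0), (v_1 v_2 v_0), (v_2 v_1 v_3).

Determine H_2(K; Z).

K has 4 vertices, 6 edges, 4 triangles.
rank ∂_2 = 3, rank ∂_3 = 0 ⇒ b_2 = 4 − 3 − 0 = 1. So H_2 ≅ Z.

H_2 = Z.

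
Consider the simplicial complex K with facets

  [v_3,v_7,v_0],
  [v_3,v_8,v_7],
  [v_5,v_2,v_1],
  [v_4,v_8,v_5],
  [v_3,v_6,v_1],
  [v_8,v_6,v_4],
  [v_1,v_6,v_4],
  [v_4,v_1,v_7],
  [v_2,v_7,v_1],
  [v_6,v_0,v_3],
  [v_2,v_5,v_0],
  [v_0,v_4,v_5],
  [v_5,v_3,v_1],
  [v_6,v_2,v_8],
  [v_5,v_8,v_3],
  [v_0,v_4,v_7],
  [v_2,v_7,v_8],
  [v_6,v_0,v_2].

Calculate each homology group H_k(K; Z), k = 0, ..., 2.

We work with the vertex ordering v_0 < v_1 < v_2 < v_3 < v_4 < v_5 < v_6 < v_7 < v_8. The simplices of K, each written with vertices in increasing order, are:

  0-simplices (9): [v_0], [v_1], [v_2], [v_3], [v_4], [v_5], [v_6], [v_7], [v_8]
  1-simplices (27): (27 of them)
  2-simplices (18): (18 of them)

giving chain groups C_0 ≅ Z^9, C_1 ≅ Z^27, C_2 ≅ Z^18.

The boundary map ∂_1: C_1 → C_0 sends each edge [p,q] (with p < q) to q − p.
As a 9×27 matrix over Z this has rank 8, with invariant factors (1,1,1,1,1,1,1,1).

The boundary map ∂_2: C_2 → C_1 maps a triangle to the signed sum of its edges. For instance
  ∂[v_2,v_6,v_8] = [v_6,v_8] − [v_2,v_8] + [v_2,v_6],
  ∂[v_2,v_7,v_8] = [v_7,v_8] − [v_2,v_8] + [v_2,v_7].
This gives a 27×18 integer matrix of rank 17; reducing to Smith normal form yields diagonal entries (1,1,1,1,1,1,1,1,1,1,1,1,1,1,1,1,1).

From H_k ≅ ker(∂_k) / im(∂_{k+1}) we obtain:

  H_0: rank C_0 − rank ∂_1 = 9 − 8 = 1, and the invariant factors of ∂_1 are all 1, so H_0 ≅ Z.
  H_1: rank ker ∂_1 − rank ∂_2 = (27 − 8) − 17 = 2, and the invariant factors of ∂_2 are all 1, so H_1 ≅ Z^2.
  H_2: rank ker ∂_2 − rank ∂_3 = (18 − 17) − 0 = 1, and there is no ∂_3, so H_2 ≅ Z.

H_0 = Z,  H_1 = Z^2,  H_2 = Z.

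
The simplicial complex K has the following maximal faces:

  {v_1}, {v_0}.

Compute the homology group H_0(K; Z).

H_0 = Z^2.

Take the total order v_0 < v_1 on the vertex set. Then K (dimension 0) consists of the simplices:

  0-simplices (2): [v_0], [v_1]

giving chain groups C_0 ≅ Z^2.

From H_k ≅ ker(∂_k) / im(∂_{k+1}) we obtain:

  H_0: rank C_0 − rank ∂_1 = 2 − 0 = 2, and there is no ∂_1, so H_0 = Z^2.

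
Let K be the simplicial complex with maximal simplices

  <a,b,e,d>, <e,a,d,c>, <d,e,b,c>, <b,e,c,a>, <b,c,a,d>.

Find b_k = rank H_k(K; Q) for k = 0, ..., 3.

b_0 = 1, b_1 = 0, b_2 = 0, b_3 = 1.

K has 5 vertices, 10 edges, 10 triangles, 5 3-simplices.
rank ∂_0 = 0, rank ∂_1 = 4 ⇒ b_0 = 5 − 0 − 4 = 1; all invariant factors of ∂_1 are 1 so no torsion. So H_0 = Z.
rank ∂_1 = 4, rank ∂_2 = 6 ⇒ b_1 = 10 − 4 − 6 = 0; all invariant factors of ∂_2 are 1 so no torsion. So H_1 = 0.
rank ∂_2 = 6, rank ∂_3 = 4 ⇒ b_2 = 10 − 6 − 4 = 0; all invariant factors of ∂_3 are 1 so no torsion. So H_2 = 0.
rank ∂_3 = 4, rank ∂_4 = 0 ⇒ b_3 = 5 − 4 − 0 = 1. So H_3 = Z.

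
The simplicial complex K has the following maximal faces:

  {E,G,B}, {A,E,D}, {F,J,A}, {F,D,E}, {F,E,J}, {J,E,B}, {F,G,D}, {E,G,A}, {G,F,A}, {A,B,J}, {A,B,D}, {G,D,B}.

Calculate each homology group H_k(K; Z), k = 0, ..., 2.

H_0 ≅ Z,  H_1 ≅ Z/2,  H_2 = 0.

Order the vertices as A < B < D < E < F < G < J. Listing each simplex with vertices in this order, K has dimension 2 with simplices:

  0-simplices (7): A, B, D, E, F, G, J
  1-simplices (18): AB, AD, AE, AF, AG, AJ, BD, BE, BG, BJ, DE, DF, DG, EF, EG, EJ, FG, FJ
  2-simplices (12): ABD, ABJ, ADE, AEG, AFG, AFJ, BDG, BEG, BEJ, DEF, DFG, EFJ

giving chain groups C_0 ≅ Z^7, C_1 ≅ Z^18, C_2 ≅ Z^12.

Boundary ∂_1: C_1 → C_0 sends each edge [p,q] (with p < q) to q − p. For instance
  ∂AG = G − A.
As a 7×18 matrix over Z this has rank 6, with invariant factors (1,1,1,1,1,1).

The boundary map ∂_2: C_2 → C_1 sends each 2-simplex [p,q,r] to [q,r] − [p,r] + [p,q]. For instance
  ∂ADE = DE − AE + AD,
  ∂AEG = EG − AG + AE.
The resulting 18×12 matrix has rank 12, and its Smith normal form has invariant factors (1,1,1,1,1,1,1,1,1,1,1,2).

Computing H_k = (kernel of ∂_k) / (image of ∂_{k+1}):

  H_0: rank C_0 − rank ∂_1 = 7 − 6 = 1, and the invariant factors of ∂_1 are all 1, so H_0 ≅ Z.
  H_1: rank ker ∂_1 − rank ∂_2 = (18 − 6) − 12 = 0, and ∂_2 has invariant factor 2 > 1, so H_1 ≅ Z/2.
  H_2: rank ker ∂_2 − rank ∂_3 = (12 − 12) − 0 = 0, and there is no ∂_3, so H_2 ≅ 0.

As a check, the Euler characteristic is 7 − 18 + 12 = 1, which agrees with 1 − 0 + 0 = 1.
(K is a triangulation of the real projective plane RP^2.)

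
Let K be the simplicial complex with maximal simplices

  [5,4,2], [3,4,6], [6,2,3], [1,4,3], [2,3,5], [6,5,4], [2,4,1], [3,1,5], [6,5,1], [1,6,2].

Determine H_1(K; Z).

Take the total order 1 < 2 < 3 < 4 < 5 < 6 on the vertex set. Then K (dimension 2) consists of the simplices:

  0-simplices (6): [1], [2], [3], [4], [5], [6]
  1-simplices (15): [1,2], [1,3], [1,4], [1,5], [1,6], [2,3], [2,4], [2,5], [2,6], [3,4], [3,5], [3,6], [4,5], [4,6], [5,6]
  2-simplices (10): [1,2,4], [1,2,6], [1,3,4], [1,3,5], [1,5,6], [2,3,5], [2,3,6], [2,4,5], [3,4,6], [4,5,6]

giving chain groups C_0 ≅ Z^6, C_1 ≅ Z^15, C_2 ≅ Z^10.

Boundary ∂_1: C_1 → C_0 sends each edge [p,q] (with p < q) to q − p. For instance
  ∂[1,3] = [3] − [1].
The 6×15 boundary matrix has rank 5 and Smith normal form diag(1,1,1,1,1).

Boundary ∂_2: C_2 → C_1 sends each 2-simplex [p,q,r] to [q,r] − [p,r] + [p,q]. For instance
  ∂[4,5,6] = [5,6] − [4,6] + [4,5],
  ∂[1,5,6] = [5,6] − [1,6] + [1,5].
The resulting 15×10 matrix has rank 10, and its Smith normal form has invariant factors (1,1,1,1,1,1,1,1,1,2).

Now H_k = ker ∂_k / im ∂_{k+1}, so:

  H_1: rank ker ∂_1 − rank ∂_2 = (15 − 5) − 10 = 0, and ∂_2 has invariant factor 2 > 1, so H_1 = Z_2.

(K is a triangulation of the real projective plane RP^2.)

H_1 ≅ Z_2.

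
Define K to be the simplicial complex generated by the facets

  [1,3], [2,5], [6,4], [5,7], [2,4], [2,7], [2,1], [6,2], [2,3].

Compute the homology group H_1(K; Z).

H_1 ≅ Z^3.

Order the vertices as 1 < 2 < 3 < 4 < 5 < 6 < 7. Listing each simplex with vertices in this order, K has dimension 1 with simplices:

  0-simplices (7): [1], [2], [3], [4], [5], [6], [7]
  1-simplices (9): [1,2], [1,3], [2,3], [2,4], [2,5], [2,6], [2,7], [4,6], [5,7]

Hence C_0 ≅ Z^7, C_1 ≅ Z^9.

∂_1: C_1 → C_0 sends each edge [p,q] (with p < q) to q − p.
As a 7×9 matrix over Z this has rank 6, with invariant factors (1,1,1,1,1,1).

Reading off H_k = ker ∂_k / im ∂_{k+1}:

  H_1: rank ker ∂_1 − rank ∂_2 = (9 − 6) − 0 = 3, and there is no ∂_2, so H_1 = Z^3.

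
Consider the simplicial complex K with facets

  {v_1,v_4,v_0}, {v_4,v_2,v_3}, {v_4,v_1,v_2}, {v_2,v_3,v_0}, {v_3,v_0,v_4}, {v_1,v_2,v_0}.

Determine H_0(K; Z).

H_0 = Z.

Order the vertices as v_0 < v_1 < v_2 < v_3 < v_4. Listing each simplex with vertices in this order, K has dimension 2 with simplices:

  0-simplices (5): [v_0], [v_1], [v_2], [v_3], [v_4]
  1-simplices (9): [v_0,v_1], [v_0,v_2], [v_0,v_3], [v_0,v_4], [v_1,v_2], [v_1,v_4], [v_2,v_3], [v_2,v_4], [v_3,v_4]
  2-simplices (6): [v_0,v_1,v_2], [v_0,v_1,v_4], [v_0,v_2,v_3], [v_0,v_3,v_4], [v_1,v_2,v_4], [v_2,v_3,v_4]

Hence C_0 ≅ Z^5, C_1 ≅ Z^9, C_2 ≅ Z^6.

The boundary map ∂_1: C_1 → C_0 maps an edge to its endpoints' difference, ∂[p,q] = q − p. For instance
  ∂[v_0,v_3] = [v_3] − [v_0].
This gives a 5×9 integer matrix of rank 4; reducing to Smith normal form yields diagonal entries (1,1,1,1).

∂_2: C_2 → C_1 sends each 2-simplex [p,q,r] to [q,r] − [p,r] + [p,q]. For instance
  ∂[v_0,v_1,v_4] = [v_1,v_4] − [v_0,v_4] + [v_0,v_1],
  ∂[v_0,v_3,v_4] = [v_3,v_4] − [v_0,v_4] + [v_0,v_3].
As a 9×6 matrix over Z this has rank 5, with invariant factors (1,1,1,1,1).

Reading off H_k = ker ∂_k / im ∂_{k+1}:

  H_0: rank C_0 − rank ∂_1 = 5 − 4 = 1, and the invariant factors of ∂_1 are all 1, so H_0 = Z.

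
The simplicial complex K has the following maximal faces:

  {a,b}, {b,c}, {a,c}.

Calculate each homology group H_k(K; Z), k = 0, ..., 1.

Take the total order a < b < c on the vertex set. Then K (dimension 1) consists of the simplices:

  0-simplices (3): a, b, c
  1-simplices (3): ab, ac, bc

Hence C_0 ≅ Z^3, C_1 ≅ Z^3.

Boundary ∂_1: C_1 → C_0 sends each edge [p,q] (with p < q) to q − p.
This gives a 3×3 integer matrix of rank 2; reducing to Smith normal form yields diagonal entries (1,1).

Now H_k = ker ∂_k / im ∂_{k+1}, so:

  H_0: rank C_0 − rank ∂_1 = 3 − 2 = 1, and the invariant factors of ∂_1 are all 1, so H_0 ≅ Z.
  H_1: rank ker ∂_1 − rank ∂_2 = (3 − 2) − 0 = 1, and there is no ∂_2, so H_1 ≅ Z.

H_0 = Z,  H_1 = Z.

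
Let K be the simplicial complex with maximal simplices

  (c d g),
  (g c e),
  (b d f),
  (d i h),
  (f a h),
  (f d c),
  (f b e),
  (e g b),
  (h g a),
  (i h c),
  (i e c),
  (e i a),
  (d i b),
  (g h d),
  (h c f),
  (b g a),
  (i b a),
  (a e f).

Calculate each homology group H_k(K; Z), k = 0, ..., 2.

Fix the vertex order a < b < c < d < e < f < g < h < i and write every simplex with vertices in increasing order. Then dim K = 2 and the simplices of K are:

  0-simplices (9): a, b, c, d, e, f, g, h, i
  1-simplices (27): ab, ae, af, ag, ah, ai, bd, be, bf, bg, bi, cd, ce, cf, cg, ch, ci, df, dg, dh, di, ef, eg, ei, fh, gh, hi
  2-simplices (18): abg, abi, aef, aei, afh, agh, bdf, bdi, bef, beg, cdf, cdg, ceg, cei, cfh, chi, dgh, dhi

so the chain groups are C_0 ≅ Z^9, C_1 ≅ Z^27, C_2 ≅ Z^18.

∂_1: C_1 → C_0 maps an edge to its endpoints' difference, ∂[p,q] = q − p.
The 9×27 boundary matrix has rank 8 and Smith normal form diag(1,1,1,1,1,1,1,1).

The boundary map ∂_2: C_2 → C_1 acts by ∂[p,q,r] = [q,r] − [p,r] + [p,q]. For instance
  ∂afh = fh − ah + af,
  ∂cfh = fh − ch + cf.
This gives a 27×18 integer matrix of rank 18; reducing to Smith normal form yields diagonal entries (1,1,1,1,1,1,1,1,1,1,1,1,1,1,1,1,1,2).

Computing H_k = (kernel of ∂_k) / (image of ∂_{k+1}):

  H_0: rank C_0 − rank ∂_1 = 9 − 8 = 1, and the invariant factors of ∂_1 are all 1, so H_0 = Z.
  H_1: rank ker ∂_1 − rank ∂_2 = (27 − 8) − 18 = 1, and ∂_2 has invariant factor 2 > 1, so H_1 = Z × Z/2.
  H_2: rank ker ∂_2 − rank ∂_3 = (18 − 18) − 0 = 0, and there is no ∂_3, so H_2 = 0.

H_0 = Z,  H_1 = Z × Z/2,  H_2 = 0.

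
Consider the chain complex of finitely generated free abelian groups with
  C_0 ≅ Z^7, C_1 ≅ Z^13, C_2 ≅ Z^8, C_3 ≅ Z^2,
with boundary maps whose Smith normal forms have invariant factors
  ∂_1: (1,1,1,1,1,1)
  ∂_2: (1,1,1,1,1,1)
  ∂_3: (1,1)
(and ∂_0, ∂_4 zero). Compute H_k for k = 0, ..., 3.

H_0 = Z,  H_1 = Z,  H_2 = 0,  H_3 = 0.

H_0: b_0 = 7 − 0 − 6 = 1; torsion from ∂_1 factors > 1: none. So H_0 = Z.
H_1: b_1 = 13 − 6 − 6 = 1; torsion from ∂_2 factors > 1: none. So H_1 = Z.
H_2: b_2 = 8 − 6 − 2 = 0; torsion from ∂_3 factors > 1: none. So H_2 = 0.
H_3: b_3 = 2 − 2 − 0 = 0; torsion from ∂_4 factors > 1: none. So H_3 = 0.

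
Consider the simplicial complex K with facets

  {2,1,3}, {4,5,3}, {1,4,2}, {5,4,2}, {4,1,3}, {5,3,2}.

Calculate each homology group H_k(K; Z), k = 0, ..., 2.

We work with the vertex ordering 1 < 2 < 3 < 4 < 5. The simplices of K, each written with vertices in increasing order, are:

  0-simplices (5): [1], [2], [3], [4], [5]
  1-simplices (9): [1,2], [1,3], [1,4], [2,3], [2,4], [2,5], [3,4], [3,5], [4,5]
  2-simplices (6): [1,2,3], [1,2,4], [1,3,4], [2,3,5], [2,4,5], [3,4,5]

Hence C_0 ≅ Z^5, C_1 ≅ Z^9, C_2 ≅ Z^6.

The boundary map ∂_1: C_1 → C_0 is given by ∂[p,q] = [q] − [p].
The resulting 5×9 matrix has rank 4, and its Smith normal form has invariant factors (1,1,1,1).

The boundary map ∂_2: C_2 → C_1 sends each 2-simplex [p,q,r] to [q,r] − [p,r] + [p,q]. For instance
  ∂[3,4,5] = [4,5] − [3,5] + [3,4],
  ∂[1,2,3] = [2,3] − [1,3] + [1,2].
The 9×6 boundary matrix has rank 5 and Smith normal form diag(1,1,1,1,1).

Reading off H_k = ker ∂_k / im ∂_{k+1}:

  H_0: rank C_0 − rank ∂_1 = 5 − 4 = 1, and the invariant factors of ∂_1 are all 1, so H_0 = Z.
  H_1: rank ker ∂_1 − rank ∂_2 = (9 − 4) − 5 = 0, and the invariant factors of ∂_2 are all 1, so H_1 = 0.
  H_2: rank ker ∂_2 − rank ∂_3 = (6 − 5) − 0 = 1, and there is no ∂_3, so H_2 = Z.

H_0 = Z,  H_1 = 0,  H_2 = Z.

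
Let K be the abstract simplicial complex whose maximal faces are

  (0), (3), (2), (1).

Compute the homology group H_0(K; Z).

H_0 = Z^4.

Take the total order 0 < 1 < 2 < 3 on the vertex set. Then K (dimension 0) consists of the simplices:

  0-simplices (4): [0], [1], [2], [3]

Hence C_0 ≅ Z^4.

From H_k ≅ ker(∂_k) / im(∂_{k+1}) we obtain:

  H_0: rank C_0 − rank ∂_1 = 4 − 0 = 4, and there is no ∂_1, so H_0 ≅ Z^4.

(K is a triangulation of a set of 4 points.)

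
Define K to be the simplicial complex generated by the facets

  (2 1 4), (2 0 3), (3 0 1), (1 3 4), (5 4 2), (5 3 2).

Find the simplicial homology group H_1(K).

Take the total order 0 < 1 < 2 < 3 < 4 < 5 on the vertex set. Then K (dimension 2) consists of the simplices:

  0-simplices (6): [0], [1], [2], [3], [4], [5]
  1-simplices (12): [0,1], [0,2], [0,3], [1,2], [1,3], [1,4], [2,3], [2,4], [2,5], [3,4], [3,5], [4,5]
  2-simplices (6): [0,1,3], [0,2,3], [1,2,4], [1,3,4], [2,3,5], [2,4,5]

Hence C_0 ≅ Z^6, C_1 ≅ Z^12, C_2 ≅ Z^6.

The boundary map ∂_1: C_1 → C_0 maps an edge to its endpoints' difference, ∂[p,q] = q − p. For instance
  ∂[4,5] = [5] − [4].
The resulting 6×12 matrix has rank 5, and its Smith normal form has invariant factors (1,1,1,1,1).

Boundary ∂_2: C_2 → C_1 acts by ∂[p,q,r] = [q,r] − [p,r] + [p,q]. For instance
  ∂[2,3,5] = [3,5] − [2,5] + [2,3],
  ∂[0,2,3] = [2,3] − [0,3] + [0,2].
This gives a 12×6 integer matrix of rank 6; reducing to Smith normal form yields diagonal entries (1,1,1,1,1,1).

Now H_k = ker ∂_k / im ∂_{k+1}, so:

  H_1: rank ker ∂_1 − rank ∂_2 = (12 − 5) − 6 = 1, and the invariant factors of ∂_2 are all 1, so H_1 ≅ Z.

(K is a triangulation of the cylinder S^1 x I.)

H_1 = Z.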